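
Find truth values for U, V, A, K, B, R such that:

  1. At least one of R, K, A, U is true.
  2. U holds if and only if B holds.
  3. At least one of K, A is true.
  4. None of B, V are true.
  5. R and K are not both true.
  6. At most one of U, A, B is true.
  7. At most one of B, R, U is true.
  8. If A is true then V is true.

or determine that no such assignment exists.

U: False, V: False, A: False, K: True, B: False, R: False

  (1) {R, K, A, U}: 1 true — at least one ✓
  (2) U=F, B=F — same ✓
  (3) {K, A}: 1 true — at least one ✓
  (4) {B, V}: 0 true — none ✓
  (5) R=F, K=T — not both ✓
  (6) {U, A, B}: 0 true — at most one ✓
  (7) {B, R, U}: 0 true — at most one ✓
  (8) A=F ⇒ V: vacuous ✓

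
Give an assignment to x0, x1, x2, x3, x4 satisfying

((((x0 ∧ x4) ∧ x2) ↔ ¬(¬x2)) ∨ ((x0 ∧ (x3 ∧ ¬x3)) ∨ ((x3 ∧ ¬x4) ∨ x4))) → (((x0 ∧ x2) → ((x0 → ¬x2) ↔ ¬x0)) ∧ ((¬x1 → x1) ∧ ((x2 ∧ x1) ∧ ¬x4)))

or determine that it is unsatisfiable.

x0: True; x1: True; x2: True; x3: True; x4: False

  ((((x0 ∧ x4) ∧ x2) ↔ ¬(¬x2)) ∨ ((x0 ∧ (x3 ∧ ¬x3)) ∨ ((x3 ∧ ¬x4) ∨ x4))) → (((x0 ∧ x2) → ((x0 → ¬x2) ↔ ¬x0)) ∧ ((¬x1 → x1) ∧ ((x2 ∧ x1) ∧ ¬x4))) = True
    (((x0 ∧ x4) ∧ x2) ↔ ¬(¬x2)) ∨ ((x0 ∧ (x3 ∧ ¬x3)) ∨ ((x3 ∧ ¬x4) ∨ x4)) = True
      ((x0 ∧ x4) ∧ x2) ↔ ¬(¬x2) = False
        (x0 ∧ x4) ∧ x2 = False
          x0 ∧ x4 = False
        ¬(¬x2) = True
          ¬x2 = False
      (x0 ∧ (x3 ∧ ¬x3)) ∨ ((x3 ∧ ¬x4) ∨ x4) = True
        x0 ∧ (x3 ∧ ¬x3) = False
          x3 ∧ ¬x3 = False
            ¬x3 = False
        (x3 ∧ ¬x4) ∨ x4 = True
          x3 ∧ ¬x4 = True
            ¬x4 = True
    ((x0 ∧ x2) → ((x0 → ¬x2) ↔ ¬x0)) ∧ ((¬x1 → x1) ∧ ((x2 ∧ x1) ∧ ¬x4)) = True
      (x0 ∧ x2) → ((x0 → ¬x2) ↔ ¬x0) = True
        x0 ∧ x2 = True
        (x0 → ¬x2) ↔ ¬x0 = True
          x0 → ¬x2 = False
            ¬x2 = False
          ¬x0 = False
      (¬x1 → x1) ∧ ((x2 ∧ x1) ∧ ¬x4) = True
        ¬x1 → x1 = True
          ¬x1 = False
        (x2 ∧ x1) ∧ ¬x4 = True
          x2 ∧ x1 = True
          ¬x4 = True
The formula evaluates to True.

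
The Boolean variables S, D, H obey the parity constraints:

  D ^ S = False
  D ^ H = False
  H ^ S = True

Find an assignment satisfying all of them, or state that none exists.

No satisfying assignment exists.

Adding constraints 1, 2, 3 mod 2: every variable appears an even number of times on the left, so the left side is 0.
But the right sides sum to 1 (mod 2). 0 ≠ 1 — the system is inconsistent.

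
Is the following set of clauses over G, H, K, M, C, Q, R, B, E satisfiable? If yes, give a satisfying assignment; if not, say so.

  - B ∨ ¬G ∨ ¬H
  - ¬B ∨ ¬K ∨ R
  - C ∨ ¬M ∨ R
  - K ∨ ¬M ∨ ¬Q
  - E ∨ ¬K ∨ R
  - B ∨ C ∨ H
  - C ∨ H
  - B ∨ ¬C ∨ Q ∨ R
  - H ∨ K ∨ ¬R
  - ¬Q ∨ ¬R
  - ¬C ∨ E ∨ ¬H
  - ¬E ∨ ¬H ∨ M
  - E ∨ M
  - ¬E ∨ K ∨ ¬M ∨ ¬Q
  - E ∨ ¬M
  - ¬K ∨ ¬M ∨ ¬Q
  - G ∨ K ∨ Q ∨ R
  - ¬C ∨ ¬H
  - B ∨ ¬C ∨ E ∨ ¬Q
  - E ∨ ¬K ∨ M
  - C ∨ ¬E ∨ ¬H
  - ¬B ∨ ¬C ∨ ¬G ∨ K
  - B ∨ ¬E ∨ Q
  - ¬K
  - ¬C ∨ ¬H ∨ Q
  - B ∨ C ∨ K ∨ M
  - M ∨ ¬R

G=T, H=F, K=F, M=F, C=T, Q=T, R=F, B=F, E=T

Unit clause (¬K) forces K = False.
Set G = True.
Try H = True:
  (B ∨ ¬G ∨ ¬H) forces B = True.
  (¬C ∨ ¬H) forces C = False.
  (C ∨ ¬E ∨ ¬H) forces E = False.
  (E ∨ M) forces M = True.
  clause (E ∨ ¬M) is falsified — backtrack.
So H = False.
  then (C ∨ H) forces C = True.
  then (H ∨ K ∨ ¬R) forces R = False.
  then (¬B ∨ ¬C ∨ ¬G ∨ K) forces B = False.
  then (B ∨ ¬C ∨ Q ∨ R) forces Q = True.
  then (B ∨ ¬C ∨ E ∨ ¬Q) forces E = True.
  then (K ∨ ¬M ∨ ¬Q) forces M = False.
All clauses satisfied.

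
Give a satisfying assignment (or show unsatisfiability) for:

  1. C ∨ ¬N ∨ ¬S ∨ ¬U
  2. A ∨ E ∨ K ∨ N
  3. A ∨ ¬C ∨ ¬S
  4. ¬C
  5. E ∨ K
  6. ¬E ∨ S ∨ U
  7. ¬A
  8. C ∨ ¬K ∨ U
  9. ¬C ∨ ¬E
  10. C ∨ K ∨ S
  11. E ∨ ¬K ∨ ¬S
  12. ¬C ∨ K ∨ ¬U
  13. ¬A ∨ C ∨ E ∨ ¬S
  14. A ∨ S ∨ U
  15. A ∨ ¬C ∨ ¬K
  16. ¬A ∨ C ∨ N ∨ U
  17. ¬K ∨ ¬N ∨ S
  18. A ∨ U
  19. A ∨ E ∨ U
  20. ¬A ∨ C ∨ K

Unit clause (¬C) forces C = False.
Unit clause (¬A) forces A = False.
In (A ∨ U) only U is left, so U = True.
Set K = False.
  then (E ∨ K) forces E = True.
  then (C ∨ K ∨ S) forces S = True.
  then (C ∨ ¬N ∨ ¬S ∨ ¬U) forces N = False.
All clauses satisfied.

K=F, U=T, A=F, C=F, S=T, N=F, E=T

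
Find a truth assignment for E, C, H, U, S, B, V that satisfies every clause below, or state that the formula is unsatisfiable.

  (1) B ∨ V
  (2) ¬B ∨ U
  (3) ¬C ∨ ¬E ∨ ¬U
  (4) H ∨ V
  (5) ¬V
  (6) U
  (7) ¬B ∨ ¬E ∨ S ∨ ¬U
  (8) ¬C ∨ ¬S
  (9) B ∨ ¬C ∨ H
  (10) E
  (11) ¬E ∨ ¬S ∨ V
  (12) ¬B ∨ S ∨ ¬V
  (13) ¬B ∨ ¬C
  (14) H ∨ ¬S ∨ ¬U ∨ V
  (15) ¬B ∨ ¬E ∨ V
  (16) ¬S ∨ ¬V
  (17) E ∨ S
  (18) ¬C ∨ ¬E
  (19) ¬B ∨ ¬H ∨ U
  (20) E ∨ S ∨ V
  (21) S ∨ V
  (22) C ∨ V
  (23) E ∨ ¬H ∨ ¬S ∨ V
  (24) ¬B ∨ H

Unsatisfiable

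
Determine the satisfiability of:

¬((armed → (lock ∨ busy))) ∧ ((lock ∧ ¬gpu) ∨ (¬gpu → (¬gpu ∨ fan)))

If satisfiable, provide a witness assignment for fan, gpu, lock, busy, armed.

fan = False, gpu = True, lock = False, busy = False, armed = True

  ¬((armed → (lock ∨ busy))) = True
    armed → (lock ∨ busy) = False
      lock ∨ busy = False
  (lock ∧ ¬gpu) ∨ (¬gpu → (¬gpu ∨ fan)) = True
    lock ∧ ¬gpu = False
      ¬gpu = False
    ¬gpu → (¬gpu ∨ fan) = True
      ¬gpu = False
      ¬gpu ∨ fan = False
        ¬gpu = False
Both conjuncts True, so the formula holds.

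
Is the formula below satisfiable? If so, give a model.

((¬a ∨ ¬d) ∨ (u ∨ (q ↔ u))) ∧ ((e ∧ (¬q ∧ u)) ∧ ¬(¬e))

q = False, u = True, a = True, d = True, e = True

  (¬a ∨ ¬d) ∨ (u ∨ (q ↔ u)) = True
    ¬a ∨ ¬d = False
      ¬a = False
      ¬d = False
    u ∨ (q ↔ u) = True
      q ↔ u = False
  (e ∧ (¬q ∧ u)) ∧ ¬(¬e) = True
    e ∧ (¬q ∧ u) = True
      ¬q ∧ u = True
        ¬q = True
    ¬(¬e) = True
      ¬e = False
Both conjuncts True, so the formula holds.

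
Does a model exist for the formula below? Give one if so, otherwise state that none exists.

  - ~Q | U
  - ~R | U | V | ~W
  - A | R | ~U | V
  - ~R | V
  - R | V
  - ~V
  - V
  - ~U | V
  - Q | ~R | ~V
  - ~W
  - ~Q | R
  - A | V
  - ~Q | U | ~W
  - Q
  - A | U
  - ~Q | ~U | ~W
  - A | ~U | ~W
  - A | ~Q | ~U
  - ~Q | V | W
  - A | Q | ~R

Unsatisfiable

Case V = True:
  Clause (~V) is falsified — contradiction.
Case V = False:
  Clause (V) is falsified — contradiction.
Both cases fail, so the formula is unsatisfiable.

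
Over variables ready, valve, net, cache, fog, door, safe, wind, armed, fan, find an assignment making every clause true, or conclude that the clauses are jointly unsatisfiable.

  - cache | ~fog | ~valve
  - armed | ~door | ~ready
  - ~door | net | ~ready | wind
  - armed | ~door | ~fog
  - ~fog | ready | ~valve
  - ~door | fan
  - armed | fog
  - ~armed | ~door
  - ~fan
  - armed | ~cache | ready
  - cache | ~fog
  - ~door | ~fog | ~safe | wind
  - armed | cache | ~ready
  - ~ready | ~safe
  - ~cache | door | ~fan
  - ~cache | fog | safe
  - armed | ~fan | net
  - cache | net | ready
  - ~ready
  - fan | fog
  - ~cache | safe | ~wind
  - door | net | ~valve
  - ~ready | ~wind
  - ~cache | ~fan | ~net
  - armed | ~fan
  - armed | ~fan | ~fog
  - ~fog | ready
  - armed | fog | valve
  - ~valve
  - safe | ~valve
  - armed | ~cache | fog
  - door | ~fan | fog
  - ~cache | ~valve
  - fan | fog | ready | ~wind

Case ready = True:
  Clause (~ready) is falsified — contradiction.
Case ready = False:
  (~fan) forces fan = False.
  (~door | fan) forces door = False.
  (fan | fog) forces fog = True.
  Clause (~fog | ready) is falsified — contradiction.
Both cases fail, so the formula is unsatisfiable.

UNSATISFIABLE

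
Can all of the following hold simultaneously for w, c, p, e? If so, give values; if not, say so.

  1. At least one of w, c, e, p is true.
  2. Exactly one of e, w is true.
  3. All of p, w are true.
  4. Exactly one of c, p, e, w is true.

UNSATISFIABLE

Case p = True:
  (3) forces w = True.
  Constraint (4) is violated (p=T, w=T) — contradiction.
Case p = False:
  Constraint (3) is violated (p=F) — contradiction.
Both cases fail — unsatisfiable.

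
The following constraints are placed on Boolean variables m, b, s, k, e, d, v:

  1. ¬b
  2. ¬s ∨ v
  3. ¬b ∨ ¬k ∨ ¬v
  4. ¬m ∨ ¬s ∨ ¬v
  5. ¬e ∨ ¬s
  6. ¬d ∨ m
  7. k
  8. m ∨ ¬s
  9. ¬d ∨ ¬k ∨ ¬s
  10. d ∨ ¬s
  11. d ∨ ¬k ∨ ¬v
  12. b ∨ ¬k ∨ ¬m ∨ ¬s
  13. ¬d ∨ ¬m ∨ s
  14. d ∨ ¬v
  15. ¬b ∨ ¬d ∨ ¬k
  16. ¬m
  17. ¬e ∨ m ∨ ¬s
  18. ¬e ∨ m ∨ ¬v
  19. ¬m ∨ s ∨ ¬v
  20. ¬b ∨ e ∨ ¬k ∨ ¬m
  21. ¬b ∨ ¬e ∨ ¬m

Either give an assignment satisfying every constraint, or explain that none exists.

Unit clause (¬b) forces b = False.
Unit clause (k) forces k = True.
Unit clause (¬m) forces m = False.
In (¬d ∨ m) only ¬d is left, so d = False.
In (m ∨ ¬s) only ¬s is left, so s = False.
In (d ∨ ¬k ∨ ¬v) only ¬v is left, so v = False.
Set e = False.
All clauses satisfied.

m = False; b = False; s = False; k = True; e = False; d = False; v = False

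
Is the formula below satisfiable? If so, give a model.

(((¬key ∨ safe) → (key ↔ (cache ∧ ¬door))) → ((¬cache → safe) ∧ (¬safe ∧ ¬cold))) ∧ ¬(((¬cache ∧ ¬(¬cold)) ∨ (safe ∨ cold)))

key = True; door = False; safe = False; cold = False; cache = True

  ((¬key ∨ safe) → (key ↔ (cache ∧ ¬door))) → ((¬cache → safe) ∧ (¬safe ∧ ¬cold)) = True
    (¬key ∨ safe) → (key ↔ (cache ∧ ¬door)) = True
      ¬key ∨ safe = False
        ¬key = False
      key ↔ (cache ∧ ¬door) = True
        cache ∧ ¬door = True
          ¬door = True
    (¬cache → safe) ∧ (¬safe ∧ ¬cold) = True
      ¬cache → safe = True
        ¬cache = False
      ¬safe ∧ ¬cold = True
        ¬safe = True
        ¬cold = True
  ¬(((¬cache ∧ ¬(¬cold)) ∨ (safe ∨ cold))) = True
    (¬cache ∧ ¬(¬cold)) ∨ (safe ∨ cold) = False
      ¬cache ∧ ¬(¬cold) = False
        ¬cache = False
        ¬(¬cold) = False
          ¬cold = True
      safe ∨ cold = False
Both conjuncts True, so the formula holds.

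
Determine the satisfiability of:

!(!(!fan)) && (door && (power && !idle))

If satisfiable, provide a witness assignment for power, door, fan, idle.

power: True, door: True, fan: False, idle: False

  !(!(!fan)) = True
    !(!fan) = False
      !fan = True
  door && (power && !idle) = True
    power && !idle = True
      !idle = True
Both conjuncts True, so the formula holds.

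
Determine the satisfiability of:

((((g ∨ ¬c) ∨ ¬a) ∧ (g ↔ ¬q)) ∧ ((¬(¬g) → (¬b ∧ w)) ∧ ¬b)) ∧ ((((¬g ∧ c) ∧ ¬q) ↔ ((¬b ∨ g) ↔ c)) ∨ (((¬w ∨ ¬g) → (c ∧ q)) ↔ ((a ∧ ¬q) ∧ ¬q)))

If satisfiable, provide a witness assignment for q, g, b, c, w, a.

q=F, g=T, b=F, c=T, w=T, a=T

  (((g ∨ ¬c) ∨ ¬a) ∧ (g ↔ ¬q)) ∧ ((¬(¬g) → (¬b ∧ w)) ∧ ¬b) = True
    ((g ∨ ¬c) ∨ ¬a) ∧ (g ↔ ¬q) = True
      (g ∨ ¬c) ∨ ¬a = True
        g ∨ ¬c = True
          ¬c = False
        ¬a = False
      g ↔ ¬q = True
        ¬q = True
    (¬(¬g) → (¬b ∧ w)) ∧ ¬b = True
      ¬(¬g) → (¬b ∧ w) = True
        ¬(¬g) = True
          ¬g = False
        ¬b ∧ w = True
          ¬b = True
      ¬b = True
  (((¬g ∧ c) ∧ ¬q) ↔ ((¬b ∨ g) ↔ c)) ∨ (((¬w ∨ ¬g) → (c ∧ q)) ↔ ((a ∧ ¬q) ∧ ¬q)) = True
    ((¬g ∧ c) ∧ ¬q) ↔ ((¬b ∨ g) ↔ c) = False
      (¬g ∧ c) ∧ ¬q = False
        ¬g ∧ c = False
          ¬g = False
        ¬q = True
      (¬b ∨ g) ↔ c = True
        ¬b ∨ g = True
          ¬b = True
    ((¬w ∨ ¬g) → (c ∧ q)) ↔ ((a ∧ ¬q) ∧ ¬q) = True
      (¬w ∨ ¬g) → (c ∧ q) = True
        ¬w ∨ ¬g = False
          ¬w = False
          ¬g = False
        c ∧ q = False
      (a ∧ ¬q) ∧ ¬q = True
        a ∧ ¬q = True
          ¬q = True
        ¬q = True
Both conjuncts True, so the formula holds.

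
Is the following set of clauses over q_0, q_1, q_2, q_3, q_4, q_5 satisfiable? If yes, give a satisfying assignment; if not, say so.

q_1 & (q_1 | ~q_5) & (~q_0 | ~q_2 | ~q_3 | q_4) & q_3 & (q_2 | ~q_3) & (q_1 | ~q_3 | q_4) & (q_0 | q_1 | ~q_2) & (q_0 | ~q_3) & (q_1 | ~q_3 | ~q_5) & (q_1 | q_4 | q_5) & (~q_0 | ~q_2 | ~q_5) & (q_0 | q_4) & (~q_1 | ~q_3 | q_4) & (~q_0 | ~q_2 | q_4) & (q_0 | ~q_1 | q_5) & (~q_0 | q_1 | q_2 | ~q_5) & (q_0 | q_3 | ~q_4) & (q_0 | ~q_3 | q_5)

Unit clause (q_1) forces q_1 = True.
Unit clause (q_3) forces q_3 = True.
In (q_2 | ~q_3) only q_2 is left, so q_2 = True.
In (q_0 | ~q_3) only q_0 is left, so q_0 = True.
In (~q_0 | ~q_2 | ~q_5) only ~q_5 is left, so q_5 = False.
In (~q_1 | ~q_3 | q_4) only q_4 is left, so q_4 = True.
All clauses satisfied.

q_0=T, q_1=T, q_2=T, q_3=T, q_4=T, q_5=F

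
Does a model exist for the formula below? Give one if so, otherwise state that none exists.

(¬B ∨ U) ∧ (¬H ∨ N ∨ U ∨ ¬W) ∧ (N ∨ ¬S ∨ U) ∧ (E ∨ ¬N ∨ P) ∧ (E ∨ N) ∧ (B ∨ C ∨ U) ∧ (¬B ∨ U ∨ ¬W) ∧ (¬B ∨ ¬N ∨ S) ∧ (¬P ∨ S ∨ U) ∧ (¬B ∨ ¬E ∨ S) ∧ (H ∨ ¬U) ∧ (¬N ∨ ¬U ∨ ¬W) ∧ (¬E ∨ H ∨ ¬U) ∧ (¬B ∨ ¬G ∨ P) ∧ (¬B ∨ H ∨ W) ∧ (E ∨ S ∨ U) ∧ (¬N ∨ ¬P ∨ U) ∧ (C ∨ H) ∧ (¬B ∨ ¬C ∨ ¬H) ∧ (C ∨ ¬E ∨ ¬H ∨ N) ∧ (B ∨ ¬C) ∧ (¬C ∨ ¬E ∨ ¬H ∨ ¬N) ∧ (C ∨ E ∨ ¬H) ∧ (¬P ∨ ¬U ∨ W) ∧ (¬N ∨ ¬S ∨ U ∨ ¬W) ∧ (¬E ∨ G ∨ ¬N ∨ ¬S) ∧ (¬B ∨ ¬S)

Set N = True.
Set G = True.
Try P = True:
  (¬N ∨ ¬P ∨ U) forces U = True.
  (H ∨ ¬U) forces H = True.
  (¬N ∨ ¬U ∨ ¬W) forces W = False.
  clause (¬P ∨ ¬U ∨ W) is falsified — backtrack.
So P = False.
  then (E ∨ ¬N ∨ P) forces E = True.
  then (¬B ∨ ¬G ∨ P) forces B = False.
  then (B ∨ ¬C) forces C = False.
  then (B ∨ C ∨ U) forces U = True.
  then (H ∨ ¬U) forces H = True.
  then (¬N ∨ ¬U ∨ ¬W) forces W = False.
Set S = False.
All clauses satisfied.

N = True; G = True; P = False; H = True; B = False; W = False; C = False; U = True; S = False; E = True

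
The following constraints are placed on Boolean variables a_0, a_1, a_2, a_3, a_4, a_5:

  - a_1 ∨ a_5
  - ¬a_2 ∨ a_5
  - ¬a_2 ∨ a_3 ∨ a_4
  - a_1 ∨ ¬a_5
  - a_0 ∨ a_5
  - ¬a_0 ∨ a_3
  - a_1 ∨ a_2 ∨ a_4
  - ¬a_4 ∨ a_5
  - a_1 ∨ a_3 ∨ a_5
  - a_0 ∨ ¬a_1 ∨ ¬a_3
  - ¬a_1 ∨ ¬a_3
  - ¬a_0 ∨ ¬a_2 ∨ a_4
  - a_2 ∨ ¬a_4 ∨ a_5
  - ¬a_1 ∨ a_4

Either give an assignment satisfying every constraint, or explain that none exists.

Try a_0 = True:
  (¬a_0 ∨ a_3) forces a_3 = True.
  (¬a_1 ∨ ¬a_3) forces a_1 = False.
  (a_1 ∨ a_5) forces a_5 = True.
  clause (a_1 ∨ ¬a_5) is falsified — backtrack.
So a_0 = False.
  then (a_0 ∨ a_5) forces a_5 = True.
  then (a_1 ∨ ¬a_5) forces a_1 = True.
  then (a_0 ∨ ¬a_1 ∨ ¬a_3) forces a_3 = False.
  then (¬a_1 ∨ a_4) forces a_4 = True.
Set a_2 = False.
All clauses satisfied.

a_0 = False, a_1 = True, a_2 = False, a_3 = False, a_4 = True, a_5 = True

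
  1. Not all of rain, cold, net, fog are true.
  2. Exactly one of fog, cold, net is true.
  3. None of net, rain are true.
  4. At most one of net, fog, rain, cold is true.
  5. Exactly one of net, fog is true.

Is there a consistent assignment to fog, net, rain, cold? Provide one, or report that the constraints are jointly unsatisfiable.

fog = True, net = False, rain = False, cold = False

  (1) {rain, cold, net, fog}: 1/4 true — not all ✓
  (2) {fog, cold, net}: 1 true — exactly one ✓
  (3) {net, rain}: 0 true — none ✓
  (4) {net, fog, rain, cold}: 1 true — at most one ✓
  (5) {net, fog}: 1 true — exactly one ✓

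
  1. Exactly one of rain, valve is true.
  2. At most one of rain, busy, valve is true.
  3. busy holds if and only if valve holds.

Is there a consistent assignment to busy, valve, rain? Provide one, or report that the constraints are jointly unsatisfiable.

busy: False; valve: False; rain: True

  (1) {rain, valve}: 1 true — exactly one ✓
  (2) {rain, busy, valve}: 1 true — at most one ✓
  (3) busy=F, valve=F — same ✓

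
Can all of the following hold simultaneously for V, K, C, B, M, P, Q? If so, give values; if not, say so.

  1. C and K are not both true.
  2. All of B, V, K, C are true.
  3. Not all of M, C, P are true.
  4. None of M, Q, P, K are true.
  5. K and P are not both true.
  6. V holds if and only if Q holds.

Case K = True:
  Constraint (4) is violated (K=T) — contradiction.
Case K = False:
  Constraint (2) is violated (K=F) — contradiction.
Both cases fail — unsatisfiable.

UNSATISFIABLE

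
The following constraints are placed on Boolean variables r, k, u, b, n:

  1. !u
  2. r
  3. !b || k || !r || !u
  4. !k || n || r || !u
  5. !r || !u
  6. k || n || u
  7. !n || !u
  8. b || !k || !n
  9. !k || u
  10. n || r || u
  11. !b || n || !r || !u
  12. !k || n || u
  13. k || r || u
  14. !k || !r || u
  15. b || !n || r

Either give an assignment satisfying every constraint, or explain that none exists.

Unit clause (!u) forces u = False.
Unit clause (r) forces r = True.
In (!k || u) only !k is left, so k = False.
In (k || n || u) only n is left, so n = True.
Set b = False.
All clauses satisfied.

r = True, k = False, u = False, b = False, n = True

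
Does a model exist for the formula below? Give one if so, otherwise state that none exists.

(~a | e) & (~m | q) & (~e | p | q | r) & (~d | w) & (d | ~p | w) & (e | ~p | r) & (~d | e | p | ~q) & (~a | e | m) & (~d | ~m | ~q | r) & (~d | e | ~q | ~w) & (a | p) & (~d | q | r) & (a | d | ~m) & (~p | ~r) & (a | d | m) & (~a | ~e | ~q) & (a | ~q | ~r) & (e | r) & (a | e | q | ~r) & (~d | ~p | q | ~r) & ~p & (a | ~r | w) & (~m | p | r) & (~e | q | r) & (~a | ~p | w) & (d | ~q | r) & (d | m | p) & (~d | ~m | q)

Unit clause (~p) forces p = False.
In (a | p) only a is left, so a = True.
In (~a | e) only e is left, so e = True.
In (~a | ~e | ~q) only ~q is left, so q = False.
In (~e | q | r) only r is left, so r = True.
In (~m | q) only ~m is left, so m = False.
In (d | m | p) only d is left, so d = True.
In (~d | w) only w is left, so w = True.
All clauses satisfied.

d=T; a=T; p=F; r=T; q=F; e=T; m=F; w=T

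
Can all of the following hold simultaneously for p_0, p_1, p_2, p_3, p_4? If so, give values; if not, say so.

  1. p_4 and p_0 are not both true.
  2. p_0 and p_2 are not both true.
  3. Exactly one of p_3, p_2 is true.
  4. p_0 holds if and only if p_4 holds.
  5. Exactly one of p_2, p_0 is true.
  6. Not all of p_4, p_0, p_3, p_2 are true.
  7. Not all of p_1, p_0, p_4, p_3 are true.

p_0 = False, p_1 = False, p_2 = True, p_3 = False, p_4 = False

  (1) p_4=F, p_0=F — not both ✓
  (2) p_0=F, p_2=T — not both ✓
  (3) {p_3, p_2}: 1 true — exactly one ✓
  (4) p_0=F, p_4=F — same ✓
  (5) {p_2, p_0}: 1 true — exactly one ✓
  (6) {p_4, p_0, p_3, p_2}: 1/4 true — not all ✓
  (7) {p_1, p_0, p_4, p_3}: 0/4 true — not all ✓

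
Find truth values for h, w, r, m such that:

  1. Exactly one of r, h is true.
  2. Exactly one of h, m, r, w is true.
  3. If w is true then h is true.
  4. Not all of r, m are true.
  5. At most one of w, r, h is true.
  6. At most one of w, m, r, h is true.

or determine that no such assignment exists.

h = True; w = False; r = False; m = False

  (1) {r, h}: 1 true — exactly one ✓
  (2) {h, m, r, w}: 1 true — exactly one ✓
  (3) w=F ⇒ h: vacuous ✓
  (4) {r, m}: 0/2 true — not all ✓
  (5) {w, r, h}: 1 true — at most one ✓
  (6) {w, m, r, h}: 1 true — at most one ✓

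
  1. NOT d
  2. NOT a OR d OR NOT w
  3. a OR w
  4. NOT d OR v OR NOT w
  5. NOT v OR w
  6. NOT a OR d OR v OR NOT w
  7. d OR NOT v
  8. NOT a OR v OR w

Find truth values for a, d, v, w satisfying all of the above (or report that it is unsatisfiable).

a = False, d = False, v = False, w = True

Unit clause (NOT d) forces d = False.
In (d OR NOT v) only NOT v is left, so v = False.
Try a = True:
  (NOT a OR d OR NOT w) forces w = False.
  clause (NOT a OR v OR w) is falsified — backtrack.
So a = False.
  then (a OR w) forces w = True.
All clauses satisfied.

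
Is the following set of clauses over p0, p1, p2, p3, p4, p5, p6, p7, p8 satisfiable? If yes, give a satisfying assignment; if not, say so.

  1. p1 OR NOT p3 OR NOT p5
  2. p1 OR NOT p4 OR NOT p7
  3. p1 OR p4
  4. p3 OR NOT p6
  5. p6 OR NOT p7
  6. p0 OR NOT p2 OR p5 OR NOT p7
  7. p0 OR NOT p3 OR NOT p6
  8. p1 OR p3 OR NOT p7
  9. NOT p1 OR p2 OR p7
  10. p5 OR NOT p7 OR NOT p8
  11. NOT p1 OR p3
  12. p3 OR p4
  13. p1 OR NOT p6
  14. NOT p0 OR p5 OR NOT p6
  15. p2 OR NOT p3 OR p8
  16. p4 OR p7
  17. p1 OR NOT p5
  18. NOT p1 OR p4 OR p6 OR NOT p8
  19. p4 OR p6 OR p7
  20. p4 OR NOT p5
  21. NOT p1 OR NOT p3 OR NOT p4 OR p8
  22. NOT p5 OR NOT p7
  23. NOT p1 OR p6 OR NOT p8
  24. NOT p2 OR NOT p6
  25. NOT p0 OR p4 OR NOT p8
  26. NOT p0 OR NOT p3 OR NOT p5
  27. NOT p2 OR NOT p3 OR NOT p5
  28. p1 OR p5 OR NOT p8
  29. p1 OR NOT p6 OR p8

Set p0 = True.
Set p1 = False.
  then (p1 OR p4) forces p4 = True.
  then (p1 OR NOT p6) forces p6 = False.
  then (p1 OR NOT p5) forces p5 = False.
  then (p1 OR p5 OR NOT p8) forces p8 = False.
  then (p1 OR NOT p4 OR NOT p7) forces p7 = False.
Set p2 = False.
  then (p2 OR NOT p3 OR p8) forces p3 = False.
All clauses satisfied.

p0: True; p1: False; p2: False; p3: False; p4: True; p5: False; p6: False; p7: False; p8: False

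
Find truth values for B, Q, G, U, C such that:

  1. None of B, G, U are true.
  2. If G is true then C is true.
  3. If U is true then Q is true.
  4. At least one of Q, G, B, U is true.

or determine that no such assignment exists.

B: False; Q: True; G: False; U: False; C: True

  (1) {B, G, U}: 0 true — none ✓
  (2) G=F ⇒ C: vacuous ✓
  (3) U=F ⇒ Q: vacuous ✓
  (4) {Q, G, B, U}: 1 true — at least one ✓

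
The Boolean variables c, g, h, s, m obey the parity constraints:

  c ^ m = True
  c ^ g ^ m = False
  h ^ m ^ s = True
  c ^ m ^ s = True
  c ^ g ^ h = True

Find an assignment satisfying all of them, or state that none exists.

c: True; g: True; h: True; s: False; m: False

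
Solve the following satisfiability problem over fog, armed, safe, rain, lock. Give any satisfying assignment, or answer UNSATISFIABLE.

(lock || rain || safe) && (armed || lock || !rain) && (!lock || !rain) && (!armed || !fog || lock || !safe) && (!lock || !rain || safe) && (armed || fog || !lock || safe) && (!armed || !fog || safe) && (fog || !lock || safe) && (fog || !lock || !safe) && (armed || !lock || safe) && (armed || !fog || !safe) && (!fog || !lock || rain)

Set fog = False.
Set armed = True.
Set safe = True.
  then (fog || !lock || !safe) forces lock = False.
Set rain = True.
All clauses satisfied.

fog=F; armed=T; safe=T; rain=T; lock=F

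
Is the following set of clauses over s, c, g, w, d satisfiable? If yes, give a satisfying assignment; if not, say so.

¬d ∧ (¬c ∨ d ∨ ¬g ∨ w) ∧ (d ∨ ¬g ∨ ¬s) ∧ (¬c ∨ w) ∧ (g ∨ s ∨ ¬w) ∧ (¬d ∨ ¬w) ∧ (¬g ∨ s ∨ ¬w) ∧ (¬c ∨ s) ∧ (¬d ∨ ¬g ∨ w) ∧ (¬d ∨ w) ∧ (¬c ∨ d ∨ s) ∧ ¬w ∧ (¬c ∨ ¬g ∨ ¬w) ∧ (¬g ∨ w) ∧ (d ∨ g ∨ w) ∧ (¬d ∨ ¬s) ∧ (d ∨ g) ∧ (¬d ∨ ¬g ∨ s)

Case w = True:
  Clause (¬w) is falsified — contradiction.
Case w = False:
  (¬d) forces d = False.
  (¬c ∨ w) forces c = False.
  (¬g ∨ w) forces g = False.
  Clause (d ∨ g ∨ w) is falsified — contradiction.
Both cases fail, so the formula is unsatisfiable.

Unsatisfiable — no assignment works.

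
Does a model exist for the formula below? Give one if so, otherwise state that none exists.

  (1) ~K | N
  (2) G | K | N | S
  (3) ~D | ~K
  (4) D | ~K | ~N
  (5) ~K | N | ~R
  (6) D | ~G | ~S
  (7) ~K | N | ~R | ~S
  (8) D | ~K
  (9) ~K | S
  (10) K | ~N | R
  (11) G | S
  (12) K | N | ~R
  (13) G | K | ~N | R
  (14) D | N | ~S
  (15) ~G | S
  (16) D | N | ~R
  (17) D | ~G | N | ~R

Set R = False.
Set G = False.
  then (G | S) forces S = True.
Set K = False.
  then (K | ~N | R) forces N = False.
  then (D | N | ~S) forces D = True.
All clauses satisfied.

R: False, G: False, K: False, D: True, N: False, S: True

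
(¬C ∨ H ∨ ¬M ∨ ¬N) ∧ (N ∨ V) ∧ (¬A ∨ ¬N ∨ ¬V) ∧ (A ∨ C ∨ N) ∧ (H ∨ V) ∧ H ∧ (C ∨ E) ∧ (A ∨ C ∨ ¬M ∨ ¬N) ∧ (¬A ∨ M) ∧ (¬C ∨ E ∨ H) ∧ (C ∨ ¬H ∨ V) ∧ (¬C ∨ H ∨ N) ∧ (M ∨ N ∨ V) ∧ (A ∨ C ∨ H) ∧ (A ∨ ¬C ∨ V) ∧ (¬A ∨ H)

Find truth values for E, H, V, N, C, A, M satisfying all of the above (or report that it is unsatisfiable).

E = True, H = True, V = True, N = False, C = True, A = True, M = True

Unit clause (H) forces H = True.
Set E = True.
Set V = True.
Set N = False.
Set C = True.
Set A = True.
  then (¬A ∨ M) forces M = True.
All clauses satisfied.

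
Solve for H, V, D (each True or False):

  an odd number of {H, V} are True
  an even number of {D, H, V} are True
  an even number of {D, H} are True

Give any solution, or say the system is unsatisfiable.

H=T, V=F, D=T

{H, V}: 1 true → odd ✓
{D, H, V}: 2 true → even ✓
{D, H}: 2 true → even ✓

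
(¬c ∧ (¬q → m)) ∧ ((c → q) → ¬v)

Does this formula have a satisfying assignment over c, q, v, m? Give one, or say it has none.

c = False; q = True; v = False; m = False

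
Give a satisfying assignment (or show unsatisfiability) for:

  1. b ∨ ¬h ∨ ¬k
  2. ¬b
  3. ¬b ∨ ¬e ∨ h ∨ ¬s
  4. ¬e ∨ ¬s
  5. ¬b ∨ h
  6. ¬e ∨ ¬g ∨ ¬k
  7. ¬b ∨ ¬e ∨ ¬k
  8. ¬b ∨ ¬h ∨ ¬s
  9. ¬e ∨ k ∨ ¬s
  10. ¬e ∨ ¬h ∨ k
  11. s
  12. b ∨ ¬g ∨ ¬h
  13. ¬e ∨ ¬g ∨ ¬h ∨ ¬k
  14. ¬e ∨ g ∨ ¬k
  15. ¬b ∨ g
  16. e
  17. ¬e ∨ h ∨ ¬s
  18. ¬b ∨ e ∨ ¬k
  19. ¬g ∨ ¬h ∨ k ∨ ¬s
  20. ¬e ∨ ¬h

The formula is unsatisfiable.

Case s = True:
  (¬b) forces b = False.
  (¬e ∨ ¬s) forces e = False.
  Clause (e) is falsified — contradiction.
Case s = False:
  Clause (s) is falsified — contradiction.
Both cases fail, so the formula is unsatisfiable.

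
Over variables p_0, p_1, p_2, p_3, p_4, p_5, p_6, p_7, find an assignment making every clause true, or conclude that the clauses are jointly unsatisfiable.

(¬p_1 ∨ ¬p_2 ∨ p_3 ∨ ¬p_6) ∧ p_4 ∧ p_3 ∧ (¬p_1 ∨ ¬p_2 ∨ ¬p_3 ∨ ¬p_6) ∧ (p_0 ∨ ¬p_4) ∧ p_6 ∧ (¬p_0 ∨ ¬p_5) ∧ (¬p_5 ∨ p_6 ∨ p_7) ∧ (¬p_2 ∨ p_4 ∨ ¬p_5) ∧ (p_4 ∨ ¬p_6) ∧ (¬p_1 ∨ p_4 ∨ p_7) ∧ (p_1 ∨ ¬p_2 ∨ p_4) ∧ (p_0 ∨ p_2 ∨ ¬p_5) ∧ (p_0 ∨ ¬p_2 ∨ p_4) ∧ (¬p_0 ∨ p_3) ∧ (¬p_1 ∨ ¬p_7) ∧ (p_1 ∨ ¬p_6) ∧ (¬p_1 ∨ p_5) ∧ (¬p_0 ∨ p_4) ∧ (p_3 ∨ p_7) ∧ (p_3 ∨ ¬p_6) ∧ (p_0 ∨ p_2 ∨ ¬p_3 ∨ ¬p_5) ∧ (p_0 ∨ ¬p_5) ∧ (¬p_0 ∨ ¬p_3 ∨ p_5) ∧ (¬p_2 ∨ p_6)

Case p_3 = True:
  (p_4) forces p_4 = True.
  (p_0 ∨ ¬p_4) forces p_0 = True.
  (p_6) forces p_6 = True.
  (¬p_0 ∨ ¬p_5) forces p_5 = False.
  Clause (¬p_0 ∨ ¬p_3 ∨ p_5) is falsified — contradiction.
Case p_3 = False:
  Clause (p_3) is falsified — contradiction.
Both cases fail, so the formula is unsatisfiable.

The formula is unsatisfiable.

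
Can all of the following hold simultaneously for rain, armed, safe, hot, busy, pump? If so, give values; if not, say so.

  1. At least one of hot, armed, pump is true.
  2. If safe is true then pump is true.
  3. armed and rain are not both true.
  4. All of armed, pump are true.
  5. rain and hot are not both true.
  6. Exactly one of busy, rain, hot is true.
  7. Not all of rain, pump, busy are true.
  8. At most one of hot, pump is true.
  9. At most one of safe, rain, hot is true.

rain: False; armed: True; safe: True; hot: False; busy: True; pump: True

  (1) {hot, armed, pump}: 2 true — at least one ✓
  (2) safe=T ⇒ pump: T ✓
  (3) armed=T, rain=F — not both ✓
  (4) {armed, pump}: all 2 true ✓
  (5) rain=F, hot=F — not both ✓
  (6) {busy, rain, hot}: 1 true — exactly one ✓
  (7) {rain, pump, busy}: 2/3 true — not all ✓
  (8) {hot, pump}: 1 true — at most one ✓
  (9) {safe, rain, hot}: 1 true — at most one ✓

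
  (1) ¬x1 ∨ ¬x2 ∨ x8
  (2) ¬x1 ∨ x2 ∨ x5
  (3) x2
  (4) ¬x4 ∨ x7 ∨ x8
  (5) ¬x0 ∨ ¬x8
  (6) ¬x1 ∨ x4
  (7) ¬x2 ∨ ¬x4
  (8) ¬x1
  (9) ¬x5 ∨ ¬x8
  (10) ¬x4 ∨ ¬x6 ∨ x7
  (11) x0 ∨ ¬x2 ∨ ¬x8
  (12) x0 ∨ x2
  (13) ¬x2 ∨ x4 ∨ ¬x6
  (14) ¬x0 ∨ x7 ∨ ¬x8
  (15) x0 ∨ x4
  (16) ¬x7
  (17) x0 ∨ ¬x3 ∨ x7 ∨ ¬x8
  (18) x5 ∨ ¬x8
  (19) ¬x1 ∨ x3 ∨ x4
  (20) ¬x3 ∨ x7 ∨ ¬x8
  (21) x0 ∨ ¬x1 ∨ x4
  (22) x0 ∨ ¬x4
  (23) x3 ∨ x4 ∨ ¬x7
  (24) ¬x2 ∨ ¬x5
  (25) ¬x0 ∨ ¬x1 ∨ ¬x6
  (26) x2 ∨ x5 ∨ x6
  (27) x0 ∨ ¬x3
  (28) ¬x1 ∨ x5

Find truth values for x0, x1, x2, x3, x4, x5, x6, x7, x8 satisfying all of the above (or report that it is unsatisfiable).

Unit clause (x2) forces x2 = True.
In (¬x2 ∨ ¬x4) only ¬x4 is left, so x4 = False.
Unit clause (¬x1) forces x1 = False.
In (¬x2 ∨ x4 ∨ ¬x6) only ¬x6 is left, so x6 = False.
In (x0 ∨ x4) only x0 is left, so x0 = True.
Unit clause (¬x7) forces x7 = False.
In (¬x2 ∨ ¬x5) only ¬x5 is left, so x5 = False.
In (¬x0 ∨ ¬x8) only ¬x8 is left, so x8 = False.
Set x3 = False.
All clauses satisfied.

x0 = True, x1 = False, x2 = True, x3 = False, x4 = False, x5 = False, x6 = False, x7 = False, x8 = False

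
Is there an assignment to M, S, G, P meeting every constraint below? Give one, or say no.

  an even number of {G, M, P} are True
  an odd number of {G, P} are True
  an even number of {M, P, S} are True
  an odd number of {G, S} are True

The formula is unsatisfiable.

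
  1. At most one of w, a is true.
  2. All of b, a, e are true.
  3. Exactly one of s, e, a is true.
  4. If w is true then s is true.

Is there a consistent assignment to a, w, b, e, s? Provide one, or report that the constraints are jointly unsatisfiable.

Case e = True:
  (2) forces b = True.
  (2) forces a = True.
  Constraint (3) is violated (e=T, a=T) — contradiction.
Case e = False:
  Constraint (2) is violated (e=F) — contradiction.
Both cases fail — unsatisfiable.

Unsatisfiable — no assignment works.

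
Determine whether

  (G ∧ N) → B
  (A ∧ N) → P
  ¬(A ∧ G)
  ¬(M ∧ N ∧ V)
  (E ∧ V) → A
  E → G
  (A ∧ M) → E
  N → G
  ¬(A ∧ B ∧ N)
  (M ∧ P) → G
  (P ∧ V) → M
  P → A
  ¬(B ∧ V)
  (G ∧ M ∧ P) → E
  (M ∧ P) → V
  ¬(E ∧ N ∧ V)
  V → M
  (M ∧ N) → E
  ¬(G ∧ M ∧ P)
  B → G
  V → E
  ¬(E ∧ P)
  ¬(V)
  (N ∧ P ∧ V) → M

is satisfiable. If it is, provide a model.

G = True; V = False; P = False; N = False; A = False; E = False; M = True; B = False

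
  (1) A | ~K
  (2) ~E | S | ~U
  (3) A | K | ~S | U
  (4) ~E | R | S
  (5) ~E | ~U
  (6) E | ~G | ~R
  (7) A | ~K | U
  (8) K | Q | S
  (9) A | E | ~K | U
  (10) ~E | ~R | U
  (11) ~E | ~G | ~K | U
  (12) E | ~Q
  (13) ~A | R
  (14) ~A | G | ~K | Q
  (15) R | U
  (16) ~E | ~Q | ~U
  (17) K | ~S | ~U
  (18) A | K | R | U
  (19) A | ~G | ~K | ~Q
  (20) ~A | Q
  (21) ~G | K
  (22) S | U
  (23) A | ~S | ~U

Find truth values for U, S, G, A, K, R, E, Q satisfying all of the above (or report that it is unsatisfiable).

Case E = True:
  (~E | ~U) forces U = False.
  (~E | ~R | U) forces R = False.
  Clause (R | U) is falsified — contradiction.
Case E = False:
  (E | ~Q) forces Q = False.
  (~A | Q) forces A = False.
  (A | ~K) forces K = False.
  (K | Q | S) forces S = True.
  (A | K | ~S | U) forces U = True.
  Clause (K | ~S | ~U) is falsified — contradiction.
Both cases fail, so the formula is unsatisfiable.

The formula is unsatisfiable.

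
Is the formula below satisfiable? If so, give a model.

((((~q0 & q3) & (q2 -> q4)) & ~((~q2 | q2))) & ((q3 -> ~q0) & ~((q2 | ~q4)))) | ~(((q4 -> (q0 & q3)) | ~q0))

q0: True, q2: True, q3: False, q4: True

  ((((~q0 & q3) & (q2 -> q4)) & ~((~q2 | q2))) & ((q3 -> ~q0) & ~((q2 | ~q4)))) | ~(((q4 -> (q0 & q3)) | ~q0)) = True
    (((~q0 & q3) & (q2 -> q4)) & ~((~q2 | q2))) & ((q3 -> ~q0) & ~((q2 | ~q4))) = False
      ((~q0 & q3) & (q2 -> q4)) & ~((~q2 | q2)) = False
        (~q0 & q3) & (q2 -> q4) = False
          ~q0 & q3 = False
            ~q0 = False
          q2 -> q4 = True
        ~((~q2 | q2)) = False
          ~q2 | q2 = True
            ~q2 = False
      (q3 -> ~q0) & ~((q2 | ~q4)) = False
        q3 -> ~q0 = True
          ~q0 = False
        ~((q2 | ~q4)) = False
          q2 | ~q4 = True
            ~q4 = False
    ~(((q4 -> (q0 & q3)) | ~q0)) = True
      (q4 -> (q0 & q3)) | ~q0 = False
        q4 -> (q0 & q3) = False
          q0 & q3 = False
        ~q0 = False
The formula evaluates to True.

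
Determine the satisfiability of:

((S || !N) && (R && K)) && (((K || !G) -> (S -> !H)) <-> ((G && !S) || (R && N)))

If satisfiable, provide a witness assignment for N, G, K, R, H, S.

N=T, G=T, K=T, R=T, H=F, S=T

  (S || !N) && (R && K) = True
    S || !N = True
      !N = False
    R && K = True
  ((K || !G) -> (S -> !H)) <-> ((G && !S) || (R && N)) = True
    (K || !G) -> (S -> !H) = True
      K || !G = True
        !G = False
      S -> !H = True
        !H = True
    (G && !S) || (R && N) = True
      G && !S = False
        !S = False
      R && N = True
Both conjuncts True, so the formula holds.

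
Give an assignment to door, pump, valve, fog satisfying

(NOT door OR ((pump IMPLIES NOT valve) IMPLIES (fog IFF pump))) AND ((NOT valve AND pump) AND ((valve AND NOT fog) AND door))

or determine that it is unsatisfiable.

Case valve = True: the conjunct NOT valve is False.
Case valve = False: the conjunct valve is False.
Both cases fail — unsatisfiable.

No satisfying assignment exists.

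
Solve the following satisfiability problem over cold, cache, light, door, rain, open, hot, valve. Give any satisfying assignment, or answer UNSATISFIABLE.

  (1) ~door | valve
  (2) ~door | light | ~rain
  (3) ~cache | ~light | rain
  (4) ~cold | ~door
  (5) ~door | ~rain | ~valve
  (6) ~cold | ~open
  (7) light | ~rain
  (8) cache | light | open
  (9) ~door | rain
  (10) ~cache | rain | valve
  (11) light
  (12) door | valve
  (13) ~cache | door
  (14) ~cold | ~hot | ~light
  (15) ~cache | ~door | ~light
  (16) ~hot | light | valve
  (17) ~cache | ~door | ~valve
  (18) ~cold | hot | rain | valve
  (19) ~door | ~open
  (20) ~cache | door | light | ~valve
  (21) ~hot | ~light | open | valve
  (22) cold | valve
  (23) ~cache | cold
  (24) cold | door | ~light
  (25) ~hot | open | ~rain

Unit clause (light) forces light = True.
Try cold = False:
  (cold | valve) forces valve = True.
  (~cache | cold) forces cache = False.
  (cold | door | ~light) forces door = True.
  (~door | ~rain | ~valve) forces rain = False.
  clause (~door | rain) is falsified — backtrack.
So cold = True.
  then (~cold | ~door) forces door = False.
  then (~cold | ~open) forces open = False.
  then (door | valve) forces valve = True.
  then (~cache | door) forces cache = False.
  then (~cold | ~hot | ~light) forces hot = False.
Set rain = False.
All clauses satisfied.

cold = True; cache = False; light = True; door = False; rain = False; open = False; hot = False; valve = True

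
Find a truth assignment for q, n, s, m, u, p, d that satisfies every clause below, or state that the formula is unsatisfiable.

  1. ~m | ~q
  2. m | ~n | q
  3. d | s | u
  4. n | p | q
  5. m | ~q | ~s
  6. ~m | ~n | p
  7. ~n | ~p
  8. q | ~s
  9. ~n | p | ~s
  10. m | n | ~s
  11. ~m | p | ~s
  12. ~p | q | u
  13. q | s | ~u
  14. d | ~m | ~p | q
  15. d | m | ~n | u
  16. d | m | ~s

Set q = True.
  then (~m | ~q) forces m = False.
  then (m | ~q | ~s) forces s = False.
Set n = False.
Set u = True.
Set p = True.
Set d = False.
All clauses satisfied.

q=T, n=F, s=F, m=F, u=T, p=T, d=F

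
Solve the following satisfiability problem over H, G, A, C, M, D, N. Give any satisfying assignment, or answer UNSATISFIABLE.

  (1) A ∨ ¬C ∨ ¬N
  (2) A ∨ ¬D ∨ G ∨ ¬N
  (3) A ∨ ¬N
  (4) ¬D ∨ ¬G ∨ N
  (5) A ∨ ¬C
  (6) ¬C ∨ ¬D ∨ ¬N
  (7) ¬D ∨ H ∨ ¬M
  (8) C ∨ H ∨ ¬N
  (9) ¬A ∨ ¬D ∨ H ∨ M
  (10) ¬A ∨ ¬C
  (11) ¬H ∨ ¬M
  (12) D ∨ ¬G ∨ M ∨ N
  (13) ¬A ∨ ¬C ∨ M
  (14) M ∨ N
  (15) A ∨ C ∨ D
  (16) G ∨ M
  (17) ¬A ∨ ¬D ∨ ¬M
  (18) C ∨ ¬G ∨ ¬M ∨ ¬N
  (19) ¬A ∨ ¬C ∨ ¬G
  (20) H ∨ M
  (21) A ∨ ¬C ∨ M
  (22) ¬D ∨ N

Set H = False.
  then (H ∨ M) forces M = True.
  then (¬D ∨ H ∨ ¬M) forces D = False.
Set G = False.
Try A = False:
  (A ∨ ¬N) forces N = False.
  (A ∨ ¬C) forces C = False.
  clause (A ∨ C ∨ D) is falsified — backtrack.
So A = True.
  then (¬A ∨ ¬C) forces C = False.
  then (C ∨ H ∨ ¬N) forces N = False.
All clauses satisfied.

H=F; G=F; A=T; C=F; M=T; D=F; N=F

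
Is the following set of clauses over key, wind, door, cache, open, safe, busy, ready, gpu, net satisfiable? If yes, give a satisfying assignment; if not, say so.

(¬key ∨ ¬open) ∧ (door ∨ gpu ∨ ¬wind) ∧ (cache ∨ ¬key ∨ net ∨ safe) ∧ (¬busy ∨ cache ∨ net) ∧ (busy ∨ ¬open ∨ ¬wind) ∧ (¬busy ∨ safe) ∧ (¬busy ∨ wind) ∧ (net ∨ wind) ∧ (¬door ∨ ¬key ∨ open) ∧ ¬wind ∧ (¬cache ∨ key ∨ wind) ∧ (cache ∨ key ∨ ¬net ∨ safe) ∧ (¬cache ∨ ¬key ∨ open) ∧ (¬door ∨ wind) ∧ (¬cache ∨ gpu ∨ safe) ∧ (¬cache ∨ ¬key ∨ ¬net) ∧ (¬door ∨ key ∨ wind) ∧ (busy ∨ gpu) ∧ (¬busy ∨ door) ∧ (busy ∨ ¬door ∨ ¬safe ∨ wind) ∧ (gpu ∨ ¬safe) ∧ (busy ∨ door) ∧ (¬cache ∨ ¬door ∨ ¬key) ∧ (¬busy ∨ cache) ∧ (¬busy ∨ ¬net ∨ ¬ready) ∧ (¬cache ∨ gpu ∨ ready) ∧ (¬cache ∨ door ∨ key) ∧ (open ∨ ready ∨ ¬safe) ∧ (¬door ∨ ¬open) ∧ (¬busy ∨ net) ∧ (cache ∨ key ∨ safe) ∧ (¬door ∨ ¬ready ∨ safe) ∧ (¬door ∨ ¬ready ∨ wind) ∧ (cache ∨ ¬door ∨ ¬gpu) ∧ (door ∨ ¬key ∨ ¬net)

The formula is unsatisfiable.

Case wind = True:
  Clause (¬wind) is falsified — contradiction.
Case wind = False:
  (¬busy ∨ wind) forces busy = False.
  (net ∨ wind) forces net = True.
  (¬door ∨ wind) forces door = False.
  Clause (busy ∨ door) is falsified — contradiction.
Both cases fail, so the formula is unsatisfiable.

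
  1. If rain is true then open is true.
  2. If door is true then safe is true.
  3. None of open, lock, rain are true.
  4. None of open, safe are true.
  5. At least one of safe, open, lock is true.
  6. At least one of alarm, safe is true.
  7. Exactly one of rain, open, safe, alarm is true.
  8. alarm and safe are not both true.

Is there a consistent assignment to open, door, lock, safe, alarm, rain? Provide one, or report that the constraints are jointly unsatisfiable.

Unsatisfiable — no assignment works.

Case rain = True:
  Constraint (3) is violated (rain=T) — contradiction.
Case rain = False:
  (3) forces open = False.
  (3) forces lock = False.
  (4) forces safe = False.
  Constraint (5) is violated (safe=F, open=F, lock=F) — contradiction.
Both cases fail — unsatisfiable.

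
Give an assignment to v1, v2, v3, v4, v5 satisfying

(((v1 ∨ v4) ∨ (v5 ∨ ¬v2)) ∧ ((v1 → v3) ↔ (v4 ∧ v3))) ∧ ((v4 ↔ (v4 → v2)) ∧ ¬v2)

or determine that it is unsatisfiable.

Unsatisfiable

Case v4 = True: the formula simplifies to ((v1 → v3) ↔ v3) ∧ (v2 ∧ ¬v2).
  v2 = True: the conjunct ¬v2 is False.
  v2 = False: the conjunct v2 is False.
Case v4 = False: the conjunct v4 ↔ (v4 → v2) becomes False ↔ (False → v2) = False.
Both cases fail — unsatisfiable.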